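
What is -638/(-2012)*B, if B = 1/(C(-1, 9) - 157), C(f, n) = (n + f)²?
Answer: -319/93558 ≈ -0.0034097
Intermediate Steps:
C(f, n) = (f + n)²
B = -1/93 (B = 1/((-1 + 9)² - 157) = 1/(8² - 157) = 1/(64 - 157) = 1/(-93) = -1/93 ≈ -0.010753)
-638/(-2012)*B = -638/(-2012)*(-1)/93 = -638*(-1/2012)*(-1)/93 = -(-319)*(-1)/(1006*93) = -1*319/93558 = -319/93558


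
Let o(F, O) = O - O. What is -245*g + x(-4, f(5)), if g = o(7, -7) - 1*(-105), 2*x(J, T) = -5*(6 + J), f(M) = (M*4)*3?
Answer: -25730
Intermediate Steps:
o(F, O) = 0
f(M) = 12*M (f(M) = (4*M)*3 = 12*M)
x(J, T) = -15 - 5*J/2 (x(J, T) = (-5*(6 + J))/2 = (-30 - 5*J)/2 = -15 - 5*J/2)
g = 105 (g = 0 - 1*(-105) = 0 + 105 = 105)
-245*g + x(-4, f(5)) = -245*105 + (-15 - 5/2*(-4)) = -25725 + (-15 + 10) = -25725 - 5 = -25730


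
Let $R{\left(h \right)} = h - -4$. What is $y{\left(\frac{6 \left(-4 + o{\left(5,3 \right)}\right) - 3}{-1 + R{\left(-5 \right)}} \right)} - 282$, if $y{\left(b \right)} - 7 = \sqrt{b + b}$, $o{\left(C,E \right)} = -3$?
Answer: $-275 + 3 \sqrt{5} \approx -268.29$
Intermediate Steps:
$R{\left(h \right)} = 4 + h$ ($R{\left(h \right)} = h + 4 = 4 + h$)
$y{\left(b \right)} = 7 + \sqrt{2} \sqrt{b}$ ($y{\left(b \right)} = 7 + \sqrt{b + b} = 7 + \sqrt{2 b} = 7 + \sqrt{2} \sqrt{b}$)
$y{\left(\frac{6 \left(-4 + o{\left(5,3 \right)}\right) - 3}{-1 + R{\left(-5 \right)}} \right)} - 282 = \left(7 + \sqrt{2} \sqrt{\frac{6 \left(-4 - 3\right) - 3}{-1 + \left(4 - 5\right)}}\right) - 282 = \left(7 + \sqrt{2} \sqrt{\frac{6 \left(-7\right) - 3}{-1 - 1}}\right) - 282 = \left(7 + \sqrt{2} \sqrt{\frac{-42 - 3}{-2}}\right) - 282 = \left(7 + \sqrt{2} \sqrt{\left(-45\right) \left(- \frac{1}{2}\right)}\right) - 282 = \left(7 + \sqrt{2} \sqrt{\frac{45}{2}}\right) - 282 = \left(7 + \sqrt{2} \frac{3 \sqrt{10}}{2}\right) - 282 = \left(7 + 3 \sqrt{5}\right) - 282 = -275 + 3 \sqrt{5}$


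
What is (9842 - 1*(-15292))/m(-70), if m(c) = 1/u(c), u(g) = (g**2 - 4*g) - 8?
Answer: 129993048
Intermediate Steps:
u(g) = -8 + g**2 - 4*g
m(c) = 1/(-8 + c**2 - 4*c)
(9842 - 1*(-15292))/m(-70) = (9842 - 1*(-15292))/(1/(-8 + (-70)**2 - 4*(-70))) = (9842 + 15292)/(1/(-8 + 4900 + 280)) = 25134/(1/5172) = 25134*5172 = 129993048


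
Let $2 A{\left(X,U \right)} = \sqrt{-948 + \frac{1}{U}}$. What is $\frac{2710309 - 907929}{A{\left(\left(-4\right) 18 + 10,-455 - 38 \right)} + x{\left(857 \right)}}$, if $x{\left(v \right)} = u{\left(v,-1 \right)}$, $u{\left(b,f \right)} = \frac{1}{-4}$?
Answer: $- \frac{3554293360}{1869953} - \frac{14419040 i \sqrt{230410945}}{1869953} \approx -1900.7 - 1.1705 \cdot 10^{5} i$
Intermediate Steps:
$A{\left(X,U \right)} = \frac{\sqrt{-948 + \frac{1}{U}}}{2}$
$u{\left(b,f \right)} = - \frac{1}{4}$
$x{\left(v \right)} = - \frac{1}{4}$
$\frac{2710309 - 907929}{A{\left(\left(-4\right) 18 + 10,-455 - 38 \right)} + x{\left(857 \right)}} = \frac{2710309 - 907929}{\frac{\sqrt{-948 + \frac{1}{-455 - 38}}}{2} - \frac{1}{4}} = \frac{1802380}{\frac{\sqrt{-948 + \frac{1}{-493}}}{2} - \frac{1}{4}} = \frac{1802380}{\frac{\sqrt{-948 - \frac{1}{493}}}{2} - \frac{1}{4}} = \frac{1802380}{\frac{\sqrt{- \frac{467365}{493}}}{2} - \frac{1}{4}} = \frac{1802380}{\frac{\frac{1}{493} i \sqrt{230410945}}{2} - \frac{1}{4}} = \frac{1802380}{\frac{i \sqrt{230410945}}{986} - \frac{1}{4}} = \frac{1802380}{- \frac{1}{4} + \frac{i \sqrt{230410945}}{986}}$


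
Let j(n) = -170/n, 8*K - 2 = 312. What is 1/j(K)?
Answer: -157/680 ≈ -0.23088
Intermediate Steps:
K = 157/4 (K = 1/4 + (1/8)*312 = 1/4 + 39 = 157/4 ≈ 39.250)
1/j(K) = 1/(-170/157/4) = 1/(-170*4/157) = 1/(-680/157) = -157/680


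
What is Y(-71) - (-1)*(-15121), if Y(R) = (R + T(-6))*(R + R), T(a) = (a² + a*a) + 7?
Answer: -16257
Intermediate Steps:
T(a) = 7 + 2*a² (T(a) = (a² + a²) + 7 = 2*a² + 7 = 7 + 2*a²)
Y(R) = 2*R*(79 + R) (Y(R) = (R + (7 + 2*(-6)²))*(R + R) = (R + (7 + 2*36))*(2*R) = (R + (7 + 72))*(2*R) = (R + 79)*(2*R) = (79 + R)*(2*R) = 2*R*(79 + R))
Y(-71) - (-1)*(-15121) = 2*(-71)*(79 - 71) - (-1)*(-15121) = 2*(-71)*8 - 1*15121 = -1136 - 15121 = -16257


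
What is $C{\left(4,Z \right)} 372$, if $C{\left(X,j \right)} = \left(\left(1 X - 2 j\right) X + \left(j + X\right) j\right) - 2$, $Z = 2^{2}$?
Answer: $5208$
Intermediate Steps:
$Z = 4$
$C{\left(X,j \right)} = -2 + X \left(X - 2 j\right) + j \left(X + j\right)$ ($C{\left(X,j \right)} = \left(\left(X - 2 j\right) X + \left(X + j\right) j\right) - 2 = \left(X \left(X - 2 j\right) + j \left(X + j\right)\right) - 2 = -2 + X \left(X - 2 j\right) + j \left(X + j\right)$)
$C{\left(4,Z \right)} 372 = \left(-2 + 4^{2} + 4^{2} - 4 \cdot 4\right) 372 = \left(-2 + 16 + 16 - 16\right) 372 = 14 \cdot 372 = 5208$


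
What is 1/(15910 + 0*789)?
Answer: 1/15910 ≈ 6.2854e-5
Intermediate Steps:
1/(15910 + 0*789) = 1/(15910 + 0) = 1/15910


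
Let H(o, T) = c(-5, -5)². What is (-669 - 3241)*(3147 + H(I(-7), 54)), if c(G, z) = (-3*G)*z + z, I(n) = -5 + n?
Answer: -37328770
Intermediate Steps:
c(G, z) = z - 3*G*z (c(G, z) = -3*G*z + z = z - 3*G*z)
H(o, T) = 6400 (H(o, T) = (-5*(1 - 3*(-5)))² = (-5*(1 + 15))² = (-5*16)² = (-80)² = 6400)
(-669 - 3241)*(3147 + H(I(-7), 54)) = (-669 - 3241)*(3147 + 6400) = -3910*9547 = -37328770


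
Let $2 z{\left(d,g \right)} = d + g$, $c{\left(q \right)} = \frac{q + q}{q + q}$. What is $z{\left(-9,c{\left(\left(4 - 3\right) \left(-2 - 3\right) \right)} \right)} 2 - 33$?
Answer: $-41$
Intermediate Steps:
$c{\left(q \right)} = 1$ ($c{\left(q \right)} = \frac{2 q}{2 q} = 2 q \frac{1}{2 q} = 1$)
$z{\left(d,g \right)} = \frac{d}{2} + \frac{g}{2}$ ($z{\left(d,g \right)} = \frac{d + g}{2} = \frac{d}{2} + \frac{g}{2}$)
$z{\left(-9,c{\left(\left(4 - 3\right) \left(-2 - 3\right) \right)} \right)} 2 - 33 = \left(\frac{1}{2} \left(-9\right) + \frac{1}{2} \cdot 1\right) 2 - 33 = \left(- \frac{9}{2} + \frac{1}{2}\right) 2 - 33 = \left(-4\right) 2 - 33 = -8 - 33 = -41$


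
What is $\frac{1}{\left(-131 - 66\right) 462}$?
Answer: $- \frac{1}{91014} \approx -1.0987 \cdot 10^{-5}$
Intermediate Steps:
$\frac{1}{\left(-131 - 66\right) 462} = \frac{1}{\left(-197\right) 462} = \frac{1}{-91014} = - \frac{1}{91014}$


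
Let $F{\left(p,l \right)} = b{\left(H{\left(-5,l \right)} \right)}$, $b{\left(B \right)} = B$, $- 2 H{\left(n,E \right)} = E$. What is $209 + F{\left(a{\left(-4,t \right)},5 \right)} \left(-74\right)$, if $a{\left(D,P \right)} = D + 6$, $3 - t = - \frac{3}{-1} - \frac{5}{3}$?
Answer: $394$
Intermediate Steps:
$t = \frac{5}{3}$ ($t = 3 - \left(- \frac{3}{-1} - \frac{5}{3}\right) = 3 - \left(\left(-3\right) \left(-1\right) - \frac{5}{3}\right) = 3 - \left(3 - \frac{5}{3}\right) = 3 - \frac{4}{3} = \frac{5}{3} \approx 1.6667$)
$a{\left(D,P \right)} = 6 + D$
$H{\left(n,E \right)} = - \frac{E}{2}$
$F{\left(p,l \right)} = - \frac{l}{2}$
$209 + F{\left(a{\left(-4,t \right)},5 \right)} \left(-74\right) = 209 + \left(- \frac{1}{2}\right) 5 \left(-74\right) = 209 - -185 = 209 + 185 = 394$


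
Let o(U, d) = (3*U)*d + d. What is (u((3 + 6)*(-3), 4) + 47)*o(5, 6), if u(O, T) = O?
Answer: 1920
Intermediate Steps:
o(U, d) = d + 3*U*d (o(U, d) = 3*U*d + d = d + 3*U*d)
(u((3 + 6)*(-3), 4) + 47)*o(5, 6) = ((3 + 6)*(-3) + 47)*(6*(1 + 3*5)) = (9*(-3) + 47)*(6*(1 + 15)) = (-27 + 47)*(6*16) = 20*96 = 1920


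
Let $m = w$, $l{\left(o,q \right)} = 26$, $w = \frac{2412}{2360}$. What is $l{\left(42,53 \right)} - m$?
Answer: $\frac{14737}{590} \approx 24.978$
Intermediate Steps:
$w = \frac{603}{590}$ ($w = 2412 \cdot \frac{1}{2360} = \frac{603}{590} \approx 1.022$)
$m = \frac{603}{590} \approx 1.022$
$l{\left(42,53 \right)} - m = 26 - \frac{603}{590} = \frac{14737}{590}$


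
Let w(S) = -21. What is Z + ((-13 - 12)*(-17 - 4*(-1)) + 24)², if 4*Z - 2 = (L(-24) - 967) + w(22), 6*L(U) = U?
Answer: 243107/2 ≈ 1.2155e+5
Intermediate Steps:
L(U) = U/6
Z = -495/2 (Z = ½ + (((⅙)*(-24) - 967) - 21)/4 = ½ + ((-4 - 967) - 21)/4 = ½ + (-971 - 21)/4 = ½ + (¼)*(-992) = ½ - 248 = -495/2 ≈ -247.50)
Z + ((-13 - 12)*(-17 - 4*(-1)) + 24)² = -495/2 + ((-13 - 12)*(-17 - 4*(-1)) + 24)² = -495/2 + (-25*(-17 + 4) + 24)² = -495/2 + (-25*(-13) + 24)² = -495/2 + (325 + 24)² = -495/2 + 349² = -495/2 + 121801 = 243107/2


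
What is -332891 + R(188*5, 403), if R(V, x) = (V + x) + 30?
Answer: -331518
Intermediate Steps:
R(V, x) = 30 + V + x
-332891 + R(188*5, 403) = -332891 + (30 + 188*5 + 403) = -332891 + (30 + 940 + 403) = -332891 + 1373 = -331518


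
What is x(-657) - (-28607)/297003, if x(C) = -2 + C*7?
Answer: -1366482196/297003 ≈ -4600.9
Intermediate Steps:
x(C) = -2 + 7*C
x(-657) - (-28607)/297003 = (-2 + 7*(-657)) - (-28607)/297003 = (-2 - 4599) - (-28607)/297003 = -4601 - 1*(-28607/297003) = -4601 + 28607/297003 = -1366482196/297003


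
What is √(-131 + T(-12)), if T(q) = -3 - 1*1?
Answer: 3*I*√15 ≈ 11.619*I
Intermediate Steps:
T(q) = -4 (T(q) = -3 - 1 = -4)
√(-131 + T(-12)) = √(-131 - 4) = √(-135) = 3*I*√15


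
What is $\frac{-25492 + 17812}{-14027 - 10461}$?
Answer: $\frac{960}{3061} \approx 0.31362$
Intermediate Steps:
$\frac{-25492 + 17812}{-14027 - 10461} = - \frac{7680}{-24488} = \left(-7680\right) \left(- \frac{1}{24488}\right) = \frac{960}{3061}$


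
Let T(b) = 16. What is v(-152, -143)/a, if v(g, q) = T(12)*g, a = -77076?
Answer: 608/19269 ≈ 0.031553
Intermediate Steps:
v(g, q) = 16*g
v(-152, -143)/a = (16*(-152))/(-77076) = -2432*(-1/77076) = 608/19269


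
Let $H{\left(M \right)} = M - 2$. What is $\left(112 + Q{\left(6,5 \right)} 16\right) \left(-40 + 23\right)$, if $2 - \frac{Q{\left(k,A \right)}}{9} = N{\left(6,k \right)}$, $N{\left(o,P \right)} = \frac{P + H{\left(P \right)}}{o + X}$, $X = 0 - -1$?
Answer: $- \frac{23120}{7} \approx -3302.9$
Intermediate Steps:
$H{\left(M \right)} = -2 + M$
$X = 1$ ($X = 0 + 1 = 1$)
$N{\left(o,P \right)} = \frac{-2 + 2 P}{1 + o}$ ($N{\left(o,P \right)} = \frac{P + \left(-2 + P\right)}{o + 1} = \frac{-2 + 2 P}{1 + o}$)
$Q{\left(k,A \right)} = \frac{144}{7} - \frac{18 k}{7}$ ($Q{\left(k,A \right)} = 18 - 9 \frac{2 \left(-1 + k\right)}{1 + 6} = 18 - 9 \frac{2 \left(-1 + k\right)}{7} = 18 - 9 \cdot 2 \cdot \frac{1}{7} \left(-1 + k\right) = 18 - 9 \left(- \frac{2}{7} + \frac{2 k}{7}\right) = 18 - \left(- \frac{18}{7} + \frac{18 k}{7}\right) = \frac{144}{7} - \frac{18 k}{7}$)
$\left(112 + Q{\left(6,5 \right)} 16\right) \left(-40 + 23\right) = \left(112 + \left(\frac{144}{7} - \frac{108}{7}\right) 16\right) \left(-40 + 23\right) = \left(112 + \left(\frac{144}{7} - \frac{108}{7}\right) 16\right) \left(-17\right) = \left(112 + \frac{36}{7} \cdot 16\right) \left(-17\right) = \left(112 + \frac{576}{7}\right) \left(-17\right) = \frac{1360}{7} \left(-17\right) = - \frac{23120}{7}$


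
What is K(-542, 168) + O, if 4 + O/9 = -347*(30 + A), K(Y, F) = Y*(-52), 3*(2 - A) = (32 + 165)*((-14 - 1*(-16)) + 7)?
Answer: 1773905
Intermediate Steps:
A = -589 (A = 2 - (32 + 165)*((-14 - 1*(-16)) + 7)/3 = 2 - 197*((-14 + 16) + 7)/3 = 2 - 197*(2 + 7)/3 = 2 - 197*9/3 = 2 - ⅓*1773 = 2 - 591 = -589)
K(Y, F) = -52*Y
O = 1745721 (O = -36 + 9*(-347*(30 - 589)) = -36 + 9*(-347*(-559)) = -36 + 9*193973 = -36 + 1745757 = 1745721)
K(-542, 168) + O = -52*(-542) + 1745721 = 28184 + 1745721 = 1773905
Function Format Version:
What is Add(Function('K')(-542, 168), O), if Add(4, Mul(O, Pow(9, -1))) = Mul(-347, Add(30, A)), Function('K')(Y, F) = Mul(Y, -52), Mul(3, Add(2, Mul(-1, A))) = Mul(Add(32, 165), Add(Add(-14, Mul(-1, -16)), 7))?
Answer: 1773905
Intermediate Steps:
A = -589 (A = Add(2, Mul(Rational(-1, 3), Mul(Add(32, 165), Add(Add(-14, Mul(-1, -16)), 7)))) = Add(2, Mul(Rational(-1, 3), Mul(197, Add(Add(-14, 16), 7)))) = Add(2, Mul(Rational(-1, 3), Mul(197, Add(2, 7)))) = Add(2, Mul(Rational(-1, 3), Mul(197, 9))) = Add(2, Mul(Rational(-1, 3), 1773)) = Add(2, -591) = -589)
Function('K')(Y, F) = Mul(-52, Y)
O = 1745721 (O = Add(-36, Mul(9, Mul(-347, Add(30, -589)))) = Add(-36, Mul(9, Mul(-347, -559))) = Add(-36, Mul(9, 193973)) = Add(-36, 1745757) = 1745721)
Add(Function('K')(-542, 168), O) = Add(Mul(-52, -542), 1745721) = Add(28184, 1745721) = 1773905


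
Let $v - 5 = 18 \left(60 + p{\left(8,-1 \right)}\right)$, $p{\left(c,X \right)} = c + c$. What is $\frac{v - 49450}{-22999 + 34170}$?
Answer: $- \frac{48077}{11171} \approx -4.3037$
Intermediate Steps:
$p{\left(c,X \right)} = 2 c$
$v = 1373$ ($v = 5 + 18 \left(60 + 2 \cdot 8\right) = 5 + 18 \left(60 + 16\right) = 5 + 18 \cdot 76 = 5 + 1368 = 1373$)
$\frac{v - 49450}{-22999 + 34170} = \frac{1373 - 49450}{-22999 + 34170} = - \frac{48077}{11171}$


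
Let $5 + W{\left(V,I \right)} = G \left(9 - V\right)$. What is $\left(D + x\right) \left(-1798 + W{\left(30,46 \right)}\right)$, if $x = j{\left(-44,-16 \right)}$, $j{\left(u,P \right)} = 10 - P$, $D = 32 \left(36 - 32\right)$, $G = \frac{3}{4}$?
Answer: $- \frac{560175}{2} \approx -2.8009 \cdot 10^{5}$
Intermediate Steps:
$G = \frac{3}{4}$ ($G = 3 \cdot \frac{1}{4} = \frac{3}{4} \approx 0.75$)
$D = 128$ ($D = 32 \cdot 4 = 128$)
$W{\left(V,I \right)} = \frac{7}{4} - \frac{3 V}{4}$ ($W{\left(V,I \right)} = -5 + \frac{3 \left(9 - V\right)}{4} = -5 - \left(- \frac{27}{4} + \frac{3 V}{4}\right) = \frac{7}{4} - \frac{3 V}{4}$)
$x = 26$ ($x = 10 - -16 = 10 + 16 = 26$)
$\left(D + x\right) \left(-1798 + W{\left(30,46 \right)}\right) = \left(128 + 26\right) \left(-1798 + \left(\frac{7}{4} - \frac{45}{2}\right)\right) = 154 \left(-1798 + \left(\frac{7}{4} - \frac{45}{2}\right)\right) = 154 \left(-1798 - \frac{83}{4}\right) = 154 \left(- \frac{7275}{4}\right) = - \frac{560175}{2}$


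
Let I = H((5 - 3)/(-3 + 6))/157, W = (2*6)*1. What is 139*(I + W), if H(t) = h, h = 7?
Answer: 262849/157 ≈ 1674.2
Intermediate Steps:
W = 12 (W = 12*1 = 12)
H(t) = 7
I = 7/157 ≈ 0.044586
139*(I + W) = 139*(7/157 + 12) = 139*(1891/157) = 262849/157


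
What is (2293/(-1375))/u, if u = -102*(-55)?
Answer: -2293/7713750 ≈ -0.00029726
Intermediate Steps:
u = 5610
(2293/(-1375))/u = (2293/(-1375))/5610 = (2293*(-1/1375))*(1/5610) = -2293/1375*1/5610 = -2293/7713750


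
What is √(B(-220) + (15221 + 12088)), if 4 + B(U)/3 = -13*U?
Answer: √35877 ≈ 189.41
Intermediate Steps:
B(U) = -12 - 39*U (B(U) = -12 + 3*(-13*U) = -12 - 39*U)
√(B(-220) + (15221 + 12088)) = √((-12 - 39*(-220)) + (15221 + 12088)) = √((-12 + 8580) + 27309) = √(8568 + 27309) = √35877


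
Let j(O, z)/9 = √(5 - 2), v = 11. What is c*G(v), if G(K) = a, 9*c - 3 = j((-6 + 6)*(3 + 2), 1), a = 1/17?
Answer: 1/51 + √3/17 ≈ 0.12149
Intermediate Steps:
a = 1/17 ≈ 0.058824
j(O, z) = 9*√3 (j(O, z) = 9*√(5 - 2) = 9*√3)
c = ⅓ + √3 (c = ⅓ + (9*√3)/9 = ⅓ + √3 ≈ 2.0654)
G(K) = 1/17
c*G(v) = (⅓ + √3)*(1/17) = 1/51 + √3/17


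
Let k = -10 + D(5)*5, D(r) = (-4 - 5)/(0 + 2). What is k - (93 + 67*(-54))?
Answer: 6985/2 ≈ 3492.5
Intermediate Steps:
D(r) = -9/2
k = -65/2 (k = -10 - 9/2*5 = -10 - 45/2 = -65/2 ≈ -32.500)
k - (93 + 67*(-54)) = -65/2 - (93 + 67*(-54)) = -65/2 - (93 - 3618) = -65/2 - 1*(-3525) = -65/2 + 3525 = 6985/2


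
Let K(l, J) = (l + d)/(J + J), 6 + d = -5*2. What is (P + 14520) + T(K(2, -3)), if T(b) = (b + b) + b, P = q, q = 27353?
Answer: 41880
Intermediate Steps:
d = -16 (d = -6 - 5*2 = -6 - 10 = -16)
K(l, J) = (-16 + l)/(2*J) (K(l, J) = (l - 16)/(J + J) = (-16 + l)/((2*J)) = (-16 + l)*(1/(2*J)) = (-16 + l)/(2*J))
P = 27353
T(b) = 3*b (T(b) = 2*b + b = 3*b)
(P + 14520) + T(K(2, -3)) = (27353 + 14520) + 3*((½)*(-16 + 2)/(-3)) = 41873 + 3*((½)*(-⅓)*(-14)) = 41873 + 3*(7/3) = 41873 + 7 = 41880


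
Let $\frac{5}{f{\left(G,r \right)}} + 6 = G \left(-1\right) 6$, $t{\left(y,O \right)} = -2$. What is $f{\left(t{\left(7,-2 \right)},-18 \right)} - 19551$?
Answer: $- \frac{117301}{6} \approx -19550.0$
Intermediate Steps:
$f{\left(G,r \right)} = \frac{5}{-6 - 6 G}$ ($f{\left(G,r \right)} = \frac{5}{-6 + G \left(-1\right) 6} = \frac{5}{-6 + - G 6} = \frac{5}{-6 - 6 G}$)
$f{\left(t{\left(7,-2 \right)},-18 \right)} - 19551 = - \frac{5}{6 + 6 \left(-2\right)} - 19551 = - \frac{5}{6 - 12} - 19551 = - \frac{5}{-6} - 19551 = \left(-5\right) \left(- \frac{1}{6}\right) - 19551 = \frac{5}{6} - 19551 = - \frac{117301}{6}$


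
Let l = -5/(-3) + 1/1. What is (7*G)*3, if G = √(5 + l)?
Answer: 7*√69 ≈ 58.146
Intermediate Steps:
l = 8/3 (l = -5*(-⅓) + 1*1 = 5/3 + 1 = 8/3 ≈ 2.6667)
G = √69/3 (G = √(5 + 8/3) = √(23/3) = √69/3 ≈ 2.7689)
(7*G)*3 = (7*(√69/3))*3 = (7*√69/3)*3 = 7*√69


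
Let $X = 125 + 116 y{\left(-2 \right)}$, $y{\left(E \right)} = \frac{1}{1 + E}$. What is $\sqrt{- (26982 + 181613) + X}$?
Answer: $i \sqrt{208586} \approx 456.71 i$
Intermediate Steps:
$X = 9$ ($X = 125 + \frac{116}{1 - 2} = 125 + \frac{116}{-1} = 125 + 116 \left(-1\right) = 125 - 116 = 9$)
$\sqrt{- (26982 + 181613) + X} = \sqrt{- (26982 + 181613) + 9} = \sqrt{\left(-1\right) 208595 + 9} = \sqrt{-208595 + 9} = \sqrt{-208586} = i \sqrt{208586}$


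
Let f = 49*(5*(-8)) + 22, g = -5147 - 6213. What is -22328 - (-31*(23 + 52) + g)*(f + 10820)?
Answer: 121527842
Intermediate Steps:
g = -11360
f = -1938 (f = 49*(-40) + 22 = -1960 + 22 = -1938)
-22328 - (-31*(23 + 52) + g)*(f + 10820) = -22328 - (-31*(23 + 52) - 11360)*(-1938 + 10820) = -22328 - (-31*75 - 11360)*8882 = -22328 - (-2325 - 11360)*8882 = -22328 - (-13685)*8882 = -22328 - 1*(-121550170) = -22328 + 121550170 = 121527842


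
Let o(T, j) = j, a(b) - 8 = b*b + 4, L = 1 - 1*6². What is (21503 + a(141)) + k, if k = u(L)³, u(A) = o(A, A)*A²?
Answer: -78815638630479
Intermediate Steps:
L = -35 (L = 1 - 1*36 = 1 - 36 = -35)
a(b) = 12 + b² (a(b) = 8 + (b*b + 4) = 8 + (b² + 4) = 8 + (4 + b²) = 12 + b²)
u(A) = A³ (u(A) = A*A² = A³)
k = -78815638671875 (k = ((-35)³)³ = (-42875)³ = -78815638671875)
(21503 + a(141)) + k = (21503 + (12 + 141²)) - 78815638671875 = (21503 + (12 + 19881)) - 78815638671875 = (21503 + 19893) - 78815638671875 = 41396 - 78815638671875 = -78815638630479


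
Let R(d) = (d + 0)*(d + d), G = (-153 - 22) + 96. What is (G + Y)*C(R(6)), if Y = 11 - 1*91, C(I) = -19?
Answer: 3021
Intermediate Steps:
G = -79 (G = -175 + 96 = -79)
R(d) = 2*d² (R(d) = d*(2*d) = 2*d²)
Y = -80 (Y = 11 - 91 = -80)
(G + Y)*C(R(6)) = (-79 - 80)*(-19) = -159*(-19) = 3021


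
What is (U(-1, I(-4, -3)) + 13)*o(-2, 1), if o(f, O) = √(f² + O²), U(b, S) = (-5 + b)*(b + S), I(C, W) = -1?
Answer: 25*√5 ≈ 55.902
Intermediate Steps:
U(b, S) = (-5 + b)*(S + b)
o(f, O) = √(O² + f²)
(U(-1, I(-4, -3)) + 13)*o(-2, 1) = (((-1)² - 5*(-1) - 5*(-1) - 1*(-1)) + 13)*√(1² + (-2)²) = ((1 + 5 + 5 + 1) + 13)*√(1 + 4) = (12 + 13)*√5 = 25*√5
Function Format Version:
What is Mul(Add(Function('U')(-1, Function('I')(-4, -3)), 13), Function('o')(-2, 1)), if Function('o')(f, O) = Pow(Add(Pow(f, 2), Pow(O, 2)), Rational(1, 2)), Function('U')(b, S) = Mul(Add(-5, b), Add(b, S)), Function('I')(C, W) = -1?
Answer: Mul(25, Pow(5, Rational(1, 2))) ≈ 55.902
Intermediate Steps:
Function('U')(b, S) = Mul(Add(-5, b), Add(S, b))
Function('o')(f, O) = Pow(Add(Pow(O, 2), Pow(f, 2)), Rational(1, 2))
Mul(Add(Function('U')(-1, Function('I')(-4, -3)), 13), Function('o')(-2, 1)) = Mul(Add(Add(Pow(-1, 2), Mul(-5, -1), Mul(-5, -1), Mul(-1, -1)), 13), Pow(Add(Pow(1, 2), Pow(-2, 2)), Rational(1, 2))) = Mul(Add(Add(1, 5, 5, 1), 13), Pow(Add(1, 4), Rational(1, 2))) = Mul(Add(12, 13), Pow(5, Rational(1, 2))) = Mul(25, Pow(5, Rational(1, 2)))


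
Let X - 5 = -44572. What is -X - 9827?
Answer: 34740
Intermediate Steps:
X = -44567 (X = 5 - 44572 = -44567)
-X - 9827 = -1*(-44567) - 9827 = 44567 - 9827 = 34740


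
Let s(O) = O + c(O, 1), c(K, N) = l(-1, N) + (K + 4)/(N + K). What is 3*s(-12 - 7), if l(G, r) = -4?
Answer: -133/2 ≈ -66.500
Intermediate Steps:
c(K, N) = -4 + (4 + K)/(K + N) (c(K, N) = -4 + (K + 4)/(N + K) = -4 + (4 + K)/(K + N))
s(O) = O - 3*O/(1 + O) (s(O) = O + (4 - 4*1 - 3*O)/(O + 1) = O + (4 - 4 - 3*O)/(1 + O) = O + (-3*O)/(1 + O) = O - 3*O/(1 + O))
3*s(-12 - 7) = 3*((-12 - 7)*(-2 + (-12 - 7))/(1 + (-12 - 7))) = 3*(-19*(-2 - 19)/(1 - 19)) = 3*(-19*(-21)/(-18)) = 3*(-19*(-1/18)*(-21)) = 3*(-133/6) = -133/2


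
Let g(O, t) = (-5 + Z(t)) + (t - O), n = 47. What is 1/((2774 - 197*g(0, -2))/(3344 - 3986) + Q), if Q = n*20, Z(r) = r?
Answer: 642/598933 ≈ 0.0010719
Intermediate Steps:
g(O, t) = -5 - O + 2*t (g(O, t) = (-5 + t) + (t - O) = -5 - O + 2*t)
Q = 940 (Q = 47*20 = 940)
1/((2774 - 197*g(0, -2))/(3344 - 3986) + Q) = 1/((2774 - 197*(-5 - 1*0 + 2*(-2)))/(3344 - 3986) + 940) = 1/((2774 - 197*(-5 + 0 - 4))/(-642) + 940) = 1/((2774 - 197*(-9))*(-1/642) + 940) = 1/((2774 + 1773)*(-1/642) + 940) = 1/(4547*(-1/642) + 940) = 1/(-4547/642 + 940) = 1/(598933/642) = 642/598933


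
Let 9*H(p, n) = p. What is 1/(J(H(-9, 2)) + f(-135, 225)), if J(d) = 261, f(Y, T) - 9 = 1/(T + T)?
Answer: 450/121501 ≈ 0.0037037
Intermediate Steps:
f(Y, T) = 9 + 1/(2*T) (f(Y, T) = 9 + 1/(T + T) = 9 + 1/(2*T))
H(p, n) = p/9
1/(J(H(-9, 2)) + f(-135, 225)) = 1/(261 + (9 + (1/2)/225)) = 1/(261 + (9 + (1/2)*(1/225))) = 1/(261 + (9 + 1/450)) = 1/(261 + 4051/450) = 1/(121501/450) = 450/121501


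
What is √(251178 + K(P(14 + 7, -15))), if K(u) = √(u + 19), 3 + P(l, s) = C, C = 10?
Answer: √(251178 + √26) ≈ 501.18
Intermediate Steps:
P(l, s) = 7 (P(l, s) = -3 + 10 = 7)
K(u) = √(19 + u)
√(251178 + K(P(14 + 7, -15))) = √(251178 + √(19 + 7)) = √(251178 + √26)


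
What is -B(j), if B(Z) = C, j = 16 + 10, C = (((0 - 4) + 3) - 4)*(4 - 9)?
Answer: -25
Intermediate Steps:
C = 25 (C = ((-4 + 3) - 4)*(-5) = (-1 - 4)*(-5) = -5*(-5) = 25)
j = 26
B(Z) = 25
-B(j) = -1*25 = -25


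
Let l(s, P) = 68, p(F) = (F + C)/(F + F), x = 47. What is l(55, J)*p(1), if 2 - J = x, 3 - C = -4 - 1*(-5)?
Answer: 102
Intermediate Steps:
C = 2 (C = 3 - (-4 - 1*(-5)) = 3 - (-4 + 5) = 3 - 1*1 = 3 - 1 = 2)
J = -45 (J = 2 - 1*47 = 2 - 47 = -45)
p(F) = (2 + F)/(2*F) (p(F) = (F + 2)/(F + F) = (2 + F)/((2*F)) = (2 + F)*(1/(2*F)) = (2 + F)/(2*F))
l(55, J)*p(1) = 68*((1/2)*(2 + 1)/1) = 68*((1/2)*1*3) = 68*(3/2) = 102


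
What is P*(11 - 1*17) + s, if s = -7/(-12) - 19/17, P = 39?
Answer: -47845/204 ≈ -234.53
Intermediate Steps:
s = -109/204 (s = -7*(-1/12) - 19*1/17 = 7/12 - 19/17 = -109/204 ≈ -0.53431)
P*(11 - 1*17) + s = 39*(11 - 1*17) - 109/204 = 39*(11 - 17) - 109/204 = 39*(-6) - 109/204 = -234 - 109/204 = -47845/204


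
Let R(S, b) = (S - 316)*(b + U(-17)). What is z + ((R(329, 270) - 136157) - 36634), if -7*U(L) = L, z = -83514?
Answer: -1769344/7 ≈ -2.5276e+5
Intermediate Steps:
U(L) = -L/7
R(S, b) = (-316 + S)*(17/7 + b) (R(S, b) = (S - 316)*(b - 1/7*(-17)) = (-316 + S)*(b + 17/7) = (-316 + S)*(17/7 + b))
z + ((R(329, 270) - 136157) - 36634) = -83514 + (((-5372/7 - 316*270 + (17/7)*329 + 329*270) - 136157) - 36634) = -83514 + (((-5372/7 - 85320 + 799 + 88830) - 136157) - 36634) = -83514 + ((24791/7 - 136157) - 36634) = -83514 + (-928308/7 - 36634) = -83514 - 1184746/7 = -1769344/7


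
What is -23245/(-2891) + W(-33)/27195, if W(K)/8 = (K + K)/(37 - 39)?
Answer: 4305517/534835 ≈ 8.0502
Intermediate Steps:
W(K) = -8*K (W(K) = 8*((K + K)/(37 - 39)) = 8*((2*K)/(-2)) = 8*((2*K)*(-1/2)) = 8*(-K) = -8*K)
-23245/(-2891) + W(-33)/27195 = -23245/(-2891) - 8*(-33)/27195 = -23245*(-1/2891) + 264*(1/27195) = 23245/2891 + 88/9065 = 4305517/534835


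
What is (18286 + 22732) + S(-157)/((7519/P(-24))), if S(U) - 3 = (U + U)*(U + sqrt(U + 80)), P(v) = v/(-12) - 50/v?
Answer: 3703387853/90228 - 7693*I*sqrt(77)/45114 ≈ 41045.0 - 1.4963*I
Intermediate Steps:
P(v) = -50/v - v/12 (P(v) = v*(-1/12) - 50/v = -v/12 - 50/v = -50/v - v/12)
S(U) = 3 + 2*U*(U + sqrt(80 + U)) (S(U) = 3 + (U + U)*(U + sqrt(U + 80)) = 3 + (2*U)*(U + sqrt(80 + U)) = 3 + 2*U*(U + sqrt(80 + U)))
(18286 + 22732) + S(-157)/((7519/P(-24))) = (18286 + 22732) + (3 + 2*(-157)**2 + 2*(-157)*sqrt(80 - 157))/((7519/(-50/(-24) - 1/12*(-24)))) = 41018 + (3 + 2*24649 + 2*(-157)*sqrt(-77))/((7519/(-50*(-1/24) + 2))) = 41018 + (3 + 49298 + 2*(-157)*(I*sqrt(77)))/((7519/(25/12 + 2))) = 41018 + (3 + 49298 - 314*I*sqrt(77))/((7519/(49/12))) = 41018 + (49301 - 314*I*sqrt(77))/((7519*(12/49))) = 41018 + (49301 - 314*I*sqrt(77))/(90228/49) = 41018 + (49301 - 314*I*sqrt(77))*(49/90228) = 41018 + (2415749/90228 - 7693*I*sqrt(77)/45114) = 3703387853/90228 - 7693*I*sqrt(77)/45114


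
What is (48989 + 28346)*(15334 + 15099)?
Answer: 2353536055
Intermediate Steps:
(48989 + 28346)*(15334 + 15099) = 77335*30433 = 2353536055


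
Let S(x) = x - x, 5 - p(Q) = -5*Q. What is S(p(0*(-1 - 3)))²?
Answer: 0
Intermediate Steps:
p(Q) = 5 + 5*Q (p(Q) = 5 - (-5)*Q = 5 + 5*Q)
S(x) = 0
S(p(0*(-1 - 3)))² = 0² = 0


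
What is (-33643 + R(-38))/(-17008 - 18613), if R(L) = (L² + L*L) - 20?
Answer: 30775/35621 ≈ 0.86396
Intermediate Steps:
R(L) = -20 + 2*L² (R(L) = (L² + L²) - 20 = 2*L² - 20 = -20 + 2*L²)
(-33643 + R(-38))/(-17008 - 18613) = (-33643 + (-20 + 2*(-38)²))/(-17008 - 18613) = (-33643 + (-20 + 2*1444))/(-35621) = (-33643 + (-20 + 2888))*(-1/35621) = (-33643 + 2868)*(-1/35621) = -30775*(-1/35621) = 30775/35621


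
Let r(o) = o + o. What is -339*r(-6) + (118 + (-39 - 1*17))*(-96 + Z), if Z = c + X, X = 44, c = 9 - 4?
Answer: 1154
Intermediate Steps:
c = 5
Z = 49 (Z = 5 + 44 = 49)
r(o) = 2*o
-339*r(-6) + (118 + (-39 - 1*17))*(-96 + Z) = -678*(-6) + (118 + (-39 - 1*17))*(-96 + 49) = -339*(-12) + (118 + (-39 - 17))*(-47) = 4068 + (118 - 56)*(-47) = 4068 + 62*(-47) = 4068 - 2914 = 1154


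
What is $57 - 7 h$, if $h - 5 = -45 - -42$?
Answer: $43$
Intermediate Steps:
$h = 2$ ($h = 5 - 3 = 2$)
$57 - 7 h = 57 - 14 = 43$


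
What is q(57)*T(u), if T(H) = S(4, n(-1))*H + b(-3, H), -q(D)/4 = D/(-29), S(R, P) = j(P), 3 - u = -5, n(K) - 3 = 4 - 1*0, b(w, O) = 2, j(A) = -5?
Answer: -8664/29 ≈ -298.76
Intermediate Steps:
n(K) = 7 (n(K) = 3 + (4 - 1*0) = 3 + (4 + 0) = 3 + 4 = 7)
u = 8 (u = 3 - 1*(-5) = 3 + 5 = 8)
S(R, P) = -5
q(D) = 4*D/29 (q(D) = -4*D/(-29) = -4*D*(-1)/29 = -(-4)*D/29 = 4*D/29)
T(H) = 2 - 5*H (T(H) = -5*H + 2 = 2 - 5*H)
q(57)*T(u) = ((4/29)*57)*(2 - 5*8) = 228*(2 - 40)/29 = (228/29)*(-38) = -8664/29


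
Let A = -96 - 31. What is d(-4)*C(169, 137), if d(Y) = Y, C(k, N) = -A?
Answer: -508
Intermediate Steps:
A = -127
C(k, N) = 127 (C(k, N) = -1*(-127) = 127)
d(-4)*C(169, 137) = -4*127 = -508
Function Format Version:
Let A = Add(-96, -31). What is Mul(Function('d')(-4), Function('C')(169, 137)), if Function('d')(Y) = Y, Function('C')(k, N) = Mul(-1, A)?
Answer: -508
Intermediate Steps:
A = -127
Function('C')(k, N) = 127 (Function('C')(k, N) = Mul(-1, -127) = 127)
Mul(Function('d')(-4), Function('C')(169, 137)) = Mul(-4, 127) = -508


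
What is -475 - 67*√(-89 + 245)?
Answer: -475 - 134*√39 ≈ -1311.8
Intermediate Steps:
-475 - 67*√(-89 + 245) = -475 - 134*√39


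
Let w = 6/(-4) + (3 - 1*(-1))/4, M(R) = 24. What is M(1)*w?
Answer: -12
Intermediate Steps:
w = -1/2 (w = 6*(-1/4) + (3 + 1)*(1/4) = -3/2 + 4*(1/4) = -3/2 + 1 = -1/2 ≈ -0.50000)
M(1)*w = 24*(-1/2) = -12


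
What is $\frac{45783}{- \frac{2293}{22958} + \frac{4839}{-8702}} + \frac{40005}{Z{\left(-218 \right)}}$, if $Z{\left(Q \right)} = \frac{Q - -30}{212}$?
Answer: $- \frac{176935807860759}{1539807514} \approx -1.1491 \cdot 10^{5}$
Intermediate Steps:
$Z{\left(Q \right)} = \frac{15}{106} + \frac{Q}{212}$ ($Z{\left(Q \right)} = \left(Q + 30\right) \frac{1}{212} = \left(30 + Q\right) \frac{1}{212} = \frac{15}{106} + \frac{Q}{212}$)
$\frac{45783}{- \frac{2293}{22958} + \frac{4839}{-8702}} + \frac{40005}{Z{\left(-218 \right)}} = \frac{45783}{- \frac{2293}{22958} + \frac{4839}{-8702}} + \frac{40005}{\frac{15}{106} + \frac{1}{212} \left(-218\right)} = \frac{45783}{\left(-2293\right) \frac{1}{22958} + 4839 \left(- \frac{1}{8702}\right)} + \frac{40005}{\frac{15}{106} - \frac{109}{106}} = \frac{45783}{- \frac{2293}{22958} - \frac{4839}{8702}} + \frac{40005}{- \frac{47}{53}} = \frac{45783}{- \frac{32761862}{49945129}} + 40005 \left(- \frac{53}{47}\right) = 45783 \left(- \frac{49945129}{32761862}\right) - \frac{2120265}{47} = - \frac{2286637841007}{32761862} - \frac{2120265}{47} = - \frac{176935807860759}{1539807514}$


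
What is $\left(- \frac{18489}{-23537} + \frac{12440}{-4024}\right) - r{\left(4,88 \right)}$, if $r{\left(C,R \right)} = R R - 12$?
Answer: $- \frac{91567306320}{11839111} \approx -7734.3$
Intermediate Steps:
$r{\left(C,R \right)} = -12 + R^{2}$ ($r{\left(C,R \right)} = R^{2} - 12 = -12 + R^{2}$)
$\left(- \frac{18489}{-23537} + \frac{12440}{-4024}\right) - r{\left(4,88 \right)} = \left(- \frac{18489}{-23537} + \frac{12440}{-4024}\right) - \left(-12 + 88^{2}\right) = \left(\left(-18489\right) \left(- \frac{1}{23537}\right) + 12440 \left(- \frac{1}{4024}\right)\right) - \left(-12 + 7744\right) = \left(\frac{18489}{23537} - \frac{1555}{503}\right) - 7732 = - \frac{27300068}{11839111} - 7732 = - \frac{91567306320}{11839111}$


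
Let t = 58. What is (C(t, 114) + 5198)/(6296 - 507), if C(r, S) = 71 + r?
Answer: 761/827 ≈ 0.92019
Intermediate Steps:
(C(t, 114) + 5198)/(6296 - 507) = ((71 + 58) + 5198)/(6296 - 507) = (129 + 5198)/5789 = 5327*(1/5789) = 761/827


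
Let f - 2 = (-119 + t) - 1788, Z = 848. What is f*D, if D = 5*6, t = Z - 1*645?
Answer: -51060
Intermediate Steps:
t = 203 (t = 848 - 1*645 = 848 - 645 = 203)
f = -1702 (f = 2 + ((-119 + 203) - 1788) = 2 + (84 - 1788) = 2 - 1704 = -1702)
D = 30
f*D = -1702*30 = -51060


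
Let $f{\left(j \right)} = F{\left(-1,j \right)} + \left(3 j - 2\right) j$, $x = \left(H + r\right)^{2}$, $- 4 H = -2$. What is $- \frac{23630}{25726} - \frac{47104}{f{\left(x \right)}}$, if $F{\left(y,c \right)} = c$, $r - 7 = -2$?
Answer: $- \frac{10207611817}{558755857} \approx -18.268$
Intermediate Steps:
$r = 5$ ($r = 7 - 2 = 5$)
$H = \frac{1}{2}$ ($H = \left(- \frac{1}{4}\right) \left(-2\right) = \frac{1}{2} \approx 0.5$)
$x = \frac{121}{4}$ ($x = \left(\frac{1}{2} + 5\right)^{2} = \left(\frac{11}{2}\right)^{2} = \frac{121}{4} \approx 30.25$)
$f{\left(j \right)} = j + j \left(-2 + 3 j\right)$ ($f{\left(j \right)} = j + \left(3 j - 2\right) j = j + \left(-2 + 3 j\right) j = j + j \left(-2 + 3 j\right)$)
$- \frac{23630}{25726} - \frac{47104}{f{\left(x \right)}} = - \frac{23630}{25726} - \frac{47104}{\frac{121}{4} \left(-1 + 3 \cdot \frac{121}{4}\right)} = \left(-23630\right) \frac{1}{25726} - \frac{47104}{\frac{121}{4} \left(-1 + \frac{363}{4}\right)} = - \frac{11815}{12863} - \frac{47104}{\frac{121}{4} \cdot \frac{359}{4}} = - \frac{11815}{12863} - \frac{47104}{\frac{43439}{16}} = - \frac{11815}{12863} - \frac{753664}{43439} = - \frac{10207611817}{558755857}$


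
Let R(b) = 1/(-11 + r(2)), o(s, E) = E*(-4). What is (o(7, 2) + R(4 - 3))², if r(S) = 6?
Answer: 1681/25 ≈ 67.240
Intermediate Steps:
o(s, E) = -4*E
R(b) = -⅕ (R(b) = 1/(-11 + 6) = 1/(-5) = -⅕)
(o(7, 2) + R(4 - 3))² = (-4*2 - ⅕)² = (-8 - ⅕)² = (-41/5)² = 1681/25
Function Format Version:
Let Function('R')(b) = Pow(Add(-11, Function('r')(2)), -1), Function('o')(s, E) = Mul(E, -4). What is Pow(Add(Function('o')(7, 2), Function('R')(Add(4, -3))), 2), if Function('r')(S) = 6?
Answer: Rational(1681, 25) ≈ 67.240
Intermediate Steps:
Function('o')(s, E) = Mul(-4, E)
Function('R')(b) = Rational(-1, 5) (Function('R')(b) = Pow(Add(-11, 6), -1) = Pow(-5, -1) = Rational(-1, 5))
Pow(Add(Function('o')(7, 2), Function('R')(Add(4, -3))), 2) = Pow(Add(Mul(-4, 2), Rational(-1, 5)), 2) = Pow(Add(-8, Rational(-1, 5)), 2) = Pow(Rational(-41, 5), 2) = Rational(1681, 25)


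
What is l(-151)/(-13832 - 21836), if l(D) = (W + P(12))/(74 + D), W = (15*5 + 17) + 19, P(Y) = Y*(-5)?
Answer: 51/2746436 ≈ 1.8570e-5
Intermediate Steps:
P(Y) = -5*Y
W = 111 (W = (75 + 17) + 19 = 92 + 19 = 111)
l(D) = 51/(74 + D) (l(D) = (111 - 5*12)/(74 + D) = (111 - 60)/(74 + D) = 51/(74 + D))
l(-151)/(-13832 - 21836) = (51/(74 - 151))/(-13832 - 21836) = (51/(-77))/(-35668) = (51*(-1/77))*(-1/35668) = -51/77*(-1/35668) = 51/2746436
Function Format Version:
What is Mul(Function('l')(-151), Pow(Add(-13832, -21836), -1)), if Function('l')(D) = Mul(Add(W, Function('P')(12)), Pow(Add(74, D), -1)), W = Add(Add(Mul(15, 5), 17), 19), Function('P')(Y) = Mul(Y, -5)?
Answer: Rational(51, 2746436) ≈ 1.8570e-5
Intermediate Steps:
Function('P')(Y) = Mul(-5, Y)
W = 111 (W = Add(Add(75, 17), 19) = Add(92, 19) = 111)
Function('l')(D) = Mul(51, Pow(Add(74, D), -1)) (Function('l')(D) = Mul(Add(111, Mul(-5, 12)), Pow(Add(74, D), -1)) = Mul(Add(111, -60), Pow(Add(74, D), -1)) = Mul(51, Pow(Add(74, D), -1)))
Mul(Function('l')(-151), Pow(Add(-13832, -21836), -1)) = Mul(Mul(51, Pow(Add(74, -151), -1)), Pow(Add(-13832, -21836), -1)) = Mul(Mul(51, Pow(-77, -1)), Pow(-35668, -1)) = Mul(Mul(51, Rational(-1, 77)), Rational(-1, 35668)) = Mul(Rational(-51, 77), Rational(-1, 35668)) = Rational(51, 2746436)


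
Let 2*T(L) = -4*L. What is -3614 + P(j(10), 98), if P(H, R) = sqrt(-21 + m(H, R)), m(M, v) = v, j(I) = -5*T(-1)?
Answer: -3614 + sqrt(77) ≈ -3605.2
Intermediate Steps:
T(L) = -2*L (T(L) = (-4*L)/2 = -2*L)
j(I) = -10 (j(I) = -(-10)*(-1) = -5*2 = -10)
P(H, R) = sqrt(-21 + R)
-3614 + P(j(10), 98) = -3614 + sqrt(-21 + 98) = -3614 + sqrt(77)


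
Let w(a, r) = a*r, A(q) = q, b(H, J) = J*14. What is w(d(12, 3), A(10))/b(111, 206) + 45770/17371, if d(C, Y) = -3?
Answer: 65739775/25048982 ≈ 2.6245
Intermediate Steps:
b(H, J) = 14*J
w(d(12, 3), A(10))/b(111, 206) + 45770/17371 = (-3*10)/((14*206)) + 45770/17371 = -30/2884 + 45770*(1/17371) = -30*1/2884 + 45770/17371 = -15/1442 + 45770/17371 = 65739775/25048982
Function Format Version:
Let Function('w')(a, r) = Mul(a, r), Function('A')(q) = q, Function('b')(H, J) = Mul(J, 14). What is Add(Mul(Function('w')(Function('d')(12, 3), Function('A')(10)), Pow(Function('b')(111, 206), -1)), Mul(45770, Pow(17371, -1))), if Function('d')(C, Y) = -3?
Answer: Rational(65739775, 25048982) ≈ 2.6245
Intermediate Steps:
Function('b')(H, J) = Mul(14, J)
Add(Mul(Function('w')(Function('d')(12, 3), Function('A')(10)), Pow(Function('b')(111, 206), -1)), Mul(45770, Pow(17371, -1))) = Add(Mul(Mul(-3, 10), Pow(Mul(14, 206), -1)), Mul(45770, Pow(17371, -1))) = Add(Mul(-30, Pow(2884, -1)), Mul(45770, Rational(1, 17371))) = Add(Mul(-30, Rational(1, 2884)), Rational(45770, 17371)) = Add(Rational(-15, 1442), Rational(45770, 17371)) = Rational(65739775, 25048982)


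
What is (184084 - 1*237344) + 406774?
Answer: 353514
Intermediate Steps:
(184084 - 1*237344) + 406774 = (184084 - 237344) + 406774 = -53260 + 406774 = 353514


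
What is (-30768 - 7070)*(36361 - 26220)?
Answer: -383715158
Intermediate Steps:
(-30768 - 7070)*(36361 - 26220) = -37838*10141 = -383715158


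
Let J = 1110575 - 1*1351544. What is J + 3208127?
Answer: 2967158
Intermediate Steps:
J = -240969 (J = 1110575 - 1351544 = -240969)
J + 3208127 = -240969 + 3208127 = 2967158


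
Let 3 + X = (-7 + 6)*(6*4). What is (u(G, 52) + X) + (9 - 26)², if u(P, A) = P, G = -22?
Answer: 240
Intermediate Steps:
X = -27 (X = -3 + (-7 + 6)*(6*4) = -3 - 1*24 = -3 - 24 = -27)
(u(G, 52) + X) + (9 - 26)² = (-22 - 27) + (9 - 26)² = -49 + (-17)² = -49 + 289 = 240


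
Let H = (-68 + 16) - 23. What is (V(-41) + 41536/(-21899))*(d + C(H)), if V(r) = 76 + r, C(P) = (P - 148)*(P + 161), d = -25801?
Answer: -32606581491/21899 ≈ -1.4890e+6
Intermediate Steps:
H = -75 (H = -52 - 23 = -75)
C(P) = (-148 + P)*(161 + P)
(V(-41) + 41536/(-21899))*(d + C(H)) = ((76 - 41) + 41536/(-21899))*(-25801 + (-23828 + (-75)² + 13*(-75))) = (35 + 41536*(-1/21899))*(-25801 + (-23828 + 5625 - 975)) = (35 - 41536/21899)*(-25801 - 19178) = (724929/21899)*(-44979) = -32606581491/21899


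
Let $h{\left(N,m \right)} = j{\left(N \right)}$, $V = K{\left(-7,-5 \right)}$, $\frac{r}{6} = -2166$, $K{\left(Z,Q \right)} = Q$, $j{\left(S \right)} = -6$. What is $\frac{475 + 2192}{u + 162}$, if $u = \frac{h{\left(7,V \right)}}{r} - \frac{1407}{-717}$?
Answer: $\frac{1380636558}{84879281} \approx 16.266$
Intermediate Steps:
$r = -12996$ ($r = 6 \left(-2166\right) = -12996$)
$V = -5$
$h{\left(N,m \right)} = -6$
$u = \frac{1016093}{517674}$ ($u = - \frac{6}{-12996} - \frac{1407}{-717} = \left(-6\right) \left(- \frac{1}{12996}\right) - - \frac{469}{239} = \frac{1}{2166} + \frac{469}{239} = \frac{1016093}{517674} \approx 1.9628$)
$\frac{475 + 2192}{u + 162} = \frac{475 + 2192}{\frac{1016093}{517674} + 162} = \frac{2667}{\frac{84879281}{517674}} = 2667 \cdot \frac{517674}{84879281} = \frac{1380636558}{84879281}$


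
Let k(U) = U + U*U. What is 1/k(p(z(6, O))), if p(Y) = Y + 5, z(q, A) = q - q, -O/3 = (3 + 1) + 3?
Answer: 1/30 ≈ 0.033333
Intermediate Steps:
O = -21 (O = -3*((3 + 1) + 3) = -3*(4 + 3) = -3*7 = -21)
z(q, A) = 0
p(Y) = 5 + Y
k(U) = U + U²
1/k(p(z(6, O))) = 1/((5 + 0)*(1 + (5 + 0))) = 1/(5*(1 + 5)) = 1/(5*6) = 1/30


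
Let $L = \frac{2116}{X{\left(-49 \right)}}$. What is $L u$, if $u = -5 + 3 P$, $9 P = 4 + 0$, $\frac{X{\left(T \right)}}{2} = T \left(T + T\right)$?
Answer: $- \frac{5819}{7203} \approx -0.80786$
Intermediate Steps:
$X{\left(T \right)} = 4 T^{2}$ ($X{\left(T \right)} = 2 T \left(T + T\right) = 2 T 2 T = 2 \cdot 2 T^{2} = 4 T^{2}$)
$P = \frac{4}{9}$ ($P = \frac{4 + 0}{9} = \frac{1}{9} \cdot 4 = \frac{4}{9} \approx 0.44444$)
$u = - \frac{11}{3}$ ($u = -5 + 3 \cdot \frac{4}{9} = -5 + \frac{4}{3} = - \frac{11}{3} \approx -3.6667$)
$L = \frac{529}{2401}$ ($L = \frac{2116}{4 \left(-49\right)^{2}} = \frac{2116}{4 \cdot 2401} = \frac{2116}{9604} = 2116 \cdot \frac{1}{9604} = \frac{529}{2401} \approx 0.22032$)
$L u = \frac{529}{2401} \left(- \frac{11}{3}\right) = - \frac{5819}{7203}$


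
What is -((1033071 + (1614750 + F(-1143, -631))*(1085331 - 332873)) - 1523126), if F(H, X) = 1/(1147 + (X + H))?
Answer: -761824477281557/627 ≈ -1.2150e+12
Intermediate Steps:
F(H, X) = 1/(1147 + H + X) (F(H, X) = 1/(1147 + (H + X)) = 1/(1147 + H + X))
-((1033071 + (1614750 + F(-1143, -631))*(1085331 - 332873)) - 1523126) = -((1033071 + (1614750 + 1/(1147 - 1143 - 631))*(1085331 - 332873)) - 1523126) = -((1033071 + (1614750 + 1/(-627))*752458) - 1523126) = -((1033071 + (1614750 - 1/627)*752458) - 1523126) = -((1033071 + (1012448249/627)*752458) - 1523126) = -((1033071 + 761824784546042/627) - 1523126) = -(761825432281559/627 - 1523126) = -1*761824477281557/627 = -761824477281557/627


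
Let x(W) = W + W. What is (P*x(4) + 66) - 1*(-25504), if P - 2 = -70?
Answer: 25026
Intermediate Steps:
P = -68 (P = 2 - 70 = -68)
x(W) = 2*W
(P*x(4) + 66) - 1*(-25504) = (-136*4 + 66) - 1*(-25504) = (-68*8 + 66) + 25504 = (-544 + 66) + 25504 = -478 + 25504 = 25026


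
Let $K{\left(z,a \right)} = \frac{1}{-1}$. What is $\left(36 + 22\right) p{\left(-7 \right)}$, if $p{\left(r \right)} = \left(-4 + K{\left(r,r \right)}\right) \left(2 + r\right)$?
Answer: $1450$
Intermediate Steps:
$K{\left(z,a \right)} = -1$
$p{\left(r \right)} = -10 - 5 r$ ($p{\left(r \right)} = \left(-4 - 1\right) \left(2 + r\right) = - 5 \left(2 + r\right) = -10 - 5 r$)
$\left(36 + 22\right) p{\left(-7 \right)} = \left(36 + 22\right) \left(-10 - -35\right) = 58 \left(-10 + 35\right) = 58 \cdot 25 = 1450$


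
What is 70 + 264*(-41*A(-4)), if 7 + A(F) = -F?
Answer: 32542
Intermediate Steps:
A(F) = -7 - F
70 + 264*(-41*A(-4)) = 70 + 264*(-41*(-7 - 1*(-4))) = 70 + 264*(-41*(-7 + 4)) = 70 + 264*(-41*(-3)) = 70 + 264*123 = 70 + 32472 = 32542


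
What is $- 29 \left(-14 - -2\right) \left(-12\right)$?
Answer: $-4176$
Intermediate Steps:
$- 29 \left(-14 - -2\right) \left(-12\right) = - 29 \left(-14 + 2\right) \left(-12\right) = \left(-29\right) \left(-12\right) \left(-12\right) = 348 \left(-12\right) = -4176$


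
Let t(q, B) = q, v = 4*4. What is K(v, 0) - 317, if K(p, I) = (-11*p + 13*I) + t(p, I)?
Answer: -477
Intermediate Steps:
v = 16
K(p, I) = -10*p + 13*I (K(p, I) = (-11*p + 13*I) + p = -10*p + 13*I)
K(v, 0) - 317 = (-10*16 + 13*0) - 317 = (-160 + 0) - 317 = -160 - 317 = -477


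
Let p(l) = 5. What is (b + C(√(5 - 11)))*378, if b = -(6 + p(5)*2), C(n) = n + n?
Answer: -6048 + 756*I*√6 ≈ -6048.0 + 1851.8*I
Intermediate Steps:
C(n) = 2*n
b = -16 (b = -(6 + 5*2) = -(6 + 10) = -1*16 = -16)
(b + C(√(5 - 11)))*378 = (-16 + 2*√(5 - 11))*378 = (-16 + 2*√(-6))*378 = (-16 + 2*(I*√6))*378 = (-16 + 2*I*√6)*378 = -6048 + 756*I*√6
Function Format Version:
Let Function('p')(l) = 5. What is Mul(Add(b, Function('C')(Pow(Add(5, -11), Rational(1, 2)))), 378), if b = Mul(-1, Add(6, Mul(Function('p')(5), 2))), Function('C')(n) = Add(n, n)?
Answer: Add(-6048, Mul(756, I, Pow(6, Rational(1, 2)))) ≈ Add(-6048.0, Mul(1851.8, I))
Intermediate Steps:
Function('C')(n) = Mul(2, n)
b = -16 (b = Mul(-1, Add(6, Mul(5, 2))) = Mul(-1, Add(6, 10)) = Mul(-1, 16) = -16)
Mul(Add(b, Function('C')(Pow(Add(5, -11), Rational(1, 2)))), 378) = Mul(Add(-16, Mul(2, Pow(Add(5, -11), Rational(1, 2)))), 378) = Mul(Add(-16, Mul(2, Pow(-6, Rational(1, 2)))), 378) = Mul(Add(-16, Mul(2, Mul(I, Pow(6, Rational(1, 2))))), 378) = Mul(Add(-16, Mul(2, I, Pow(6, Rational(1, 2)))), 378) = Add(-6048, Mul(756, I, Pow(6, Rational(1, 2))))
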